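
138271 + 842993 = 981264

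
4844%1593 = 65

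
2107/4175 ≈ 0.505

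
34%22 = 12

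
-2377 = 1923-4300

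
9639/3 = 3213 = 3213.00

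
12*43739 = 524868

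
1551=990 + 561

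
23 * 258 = 5934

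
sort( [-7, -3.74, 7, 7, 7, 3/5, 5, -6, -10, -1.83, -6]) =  [-10, -7, -6, -6, -3.74, -1.83, 3/5, 5, 7, 7, 7]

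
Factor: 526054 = 2^1 * 83^1 * 3169^1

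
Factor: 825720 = 2^3*3^1*5^1*7^1*983^1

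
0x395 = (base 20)25h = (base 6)4125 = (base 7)2450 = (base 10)917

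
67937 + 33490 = 101427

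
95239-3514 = 91725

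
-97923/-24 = 32641/8 ≈ 4080.13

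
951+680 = 1631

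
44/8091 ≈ 0.00544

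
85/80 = 17/16 ≈ 1.06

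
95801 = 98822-3021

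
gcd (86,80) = 2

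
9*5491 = 49419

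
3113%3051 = 62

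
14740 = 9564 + 5176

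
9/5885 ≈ 0.00153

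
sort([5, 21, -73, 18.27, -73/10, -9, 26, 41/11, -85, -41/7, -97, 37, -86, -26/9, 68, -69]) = [-97, -86, -85, -73, -69, -9, -73/10, -41/7, -26/9, 41/11, 5, 18.27, 21, 26, 37, 68]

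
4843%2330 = 183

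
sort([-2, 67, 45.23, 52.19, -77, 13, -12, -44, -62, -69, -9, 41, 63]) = [-77, -69, -62, -44, -12, -9, -2, 13, 41, 45.23, 52.19, 63, 67]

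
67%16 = 3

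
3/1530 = 1/510 ≈ 0.00196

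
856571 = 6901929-6045358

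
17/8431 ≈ 0.00202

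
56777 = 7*8111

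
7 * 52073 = 364511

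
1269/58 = 21 + 51/58 ≈ 21.88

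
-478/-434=1 + 22/217 ≈ 1.10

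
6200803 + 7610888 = 13811691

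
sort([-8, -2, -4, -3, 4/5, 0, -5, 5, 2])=[-8, -5, -4, -3, -2, 0, 4/5, 2, 5]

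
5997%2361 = 1275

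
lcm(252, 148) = 9324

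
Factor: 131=131^1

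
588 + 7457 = 8045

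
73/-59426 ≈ -0.00123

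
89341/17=5255 + 6/17 ≈ 5255.35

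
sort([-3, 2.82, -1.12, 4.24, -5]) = [-5, -3, -1.12, 2.82, 4.24]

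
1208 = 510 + 698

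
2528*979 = 2474912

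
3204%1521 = 162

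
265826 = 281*946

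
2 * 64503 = 129006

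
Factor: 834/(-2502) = -1 * 3^(-1) = -1/3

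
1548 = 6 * 258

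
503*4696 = 2362088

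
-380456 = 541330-921786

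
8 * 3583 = 28664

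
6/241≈0.0249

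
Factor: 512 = 2^9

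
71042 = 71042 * 1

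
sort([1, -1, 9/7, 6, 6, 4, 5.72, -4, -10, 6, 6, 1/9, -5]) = [-10, -5, -4, -1, 1/9, 1, 9/7, 4, 5.72, 6, 6, 6, 6]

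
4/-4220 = -1/1055 ≈ -0.000948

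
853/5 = 170 + 3/5 = 170.60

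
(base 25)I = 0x12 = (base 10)18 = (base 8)22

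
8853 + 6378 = 15231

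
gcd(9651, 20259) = 3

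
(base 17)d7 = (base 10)228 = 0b11100100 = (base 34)6o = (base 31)7b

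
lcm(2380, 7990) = 111860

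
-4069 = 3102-7171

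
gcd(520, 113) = 1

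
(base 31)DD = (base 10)416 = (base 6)1532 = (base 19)12H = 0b110100000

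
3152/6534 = 1576/3267 ≈ 0.482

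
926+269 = 1195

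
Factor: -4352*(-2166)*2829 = 2^9*3^2*17^1*19^2*23^1*41^1 = 26667376128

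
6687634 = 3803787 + 2883847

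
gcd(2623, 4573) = 1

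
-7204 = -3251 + -3953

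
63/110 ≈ 0.573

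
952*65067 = 61943784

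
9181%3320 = 2541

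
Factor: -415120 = -1*2^4*5^1*5189^1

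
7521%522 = 213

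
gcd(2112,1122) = 66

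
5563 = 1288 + 4275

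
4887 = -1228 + 6115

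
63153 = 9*7017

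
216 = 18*12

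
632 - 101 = 531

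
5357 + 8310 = 13667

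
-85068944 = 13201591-98270535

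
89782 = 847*106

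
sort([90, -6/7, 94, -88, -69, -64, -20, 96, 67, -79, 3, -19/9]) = [-88, -79, -69, -64, -20, -19/9, -6/7, 3, 67, 90, 94, 96]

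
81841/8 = 10230 + 1/8 ≈ 10230.13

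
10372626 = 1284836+9087790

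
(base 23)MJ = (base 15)250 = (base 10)525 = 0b1000001101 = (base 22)11J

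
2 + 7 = 9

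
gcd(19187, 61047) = 7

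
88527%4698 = 3963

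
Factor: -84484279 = -1*11^1*19^1*29^1*53^1*263^1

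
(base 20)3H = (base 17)49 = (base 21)3E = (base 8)115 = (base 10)77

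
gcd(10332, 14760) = 1476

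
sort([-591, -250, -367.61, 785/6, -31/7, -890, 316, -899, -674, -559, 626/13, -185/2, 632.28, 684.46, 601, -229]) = [-899, -890, -674, -591, -559, -367.61, -250, -229, -185/2, -31/7, 626/13, 785/6, 316, 601, 632.28, 684.46]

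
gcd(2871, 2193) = 3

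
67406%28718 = 9970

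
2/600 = 1/300 ≈ 0.00333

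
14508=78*186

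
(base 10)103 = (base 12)87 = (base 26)3p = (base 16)67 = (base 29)3g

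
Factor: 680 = 2^3*5^1*17^1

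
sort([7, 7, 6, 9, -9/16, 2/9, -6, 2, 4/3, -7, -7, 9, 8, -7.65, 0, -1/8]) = [-7.65, -7, -7, -6, -9/16, -1/8, 0, 2/9, 4/3, 2, 6, 7, 7, 8, 9, 9]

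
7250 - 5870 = 1380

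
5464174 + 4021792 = 9485966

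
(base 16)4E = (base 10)78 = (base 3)2220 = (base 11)71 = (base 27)2O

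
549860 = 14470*38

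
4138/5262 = 2069/2631 ≈ 0.786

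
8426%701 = 14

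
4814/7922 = 2407/3961 ≈ 0.608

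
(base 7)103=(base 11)48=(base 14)3a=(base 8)64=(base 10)52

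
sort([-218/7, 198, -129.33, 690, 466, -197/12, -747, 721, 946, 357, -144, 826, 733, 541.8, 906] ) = [-747, -144, -129.33, -218/7, -197/12, 198, 357, 466, 541.8, 690, 721, 733, 826, 906, 946] 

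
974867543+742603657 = 1717471200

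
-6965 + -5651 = -12616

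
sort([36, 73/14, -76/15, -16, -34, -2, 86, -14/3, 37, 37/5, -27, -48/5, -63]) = [-63, -34, -27, -16, -48/5, -76/15, -14/3, -2, 73/14, 37/5, 36, 37, 86]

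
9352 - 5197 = 4155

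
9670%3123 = 301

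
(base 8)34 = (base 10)28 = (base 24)14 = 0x1c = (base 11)26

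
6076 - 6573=-497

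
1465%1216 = 249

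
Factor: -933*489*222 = -1*2^1*3^3*37^1*163^1*311^1 = -101284614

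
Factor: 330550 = 2^1*5^2*11^1*601^1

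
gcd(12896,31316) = 4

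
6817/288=23+193/288 ≈ 23.67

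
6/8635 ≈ 0.000695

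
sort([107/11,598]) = [107/11,598]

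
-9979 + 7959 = -2020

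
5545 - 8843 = -3298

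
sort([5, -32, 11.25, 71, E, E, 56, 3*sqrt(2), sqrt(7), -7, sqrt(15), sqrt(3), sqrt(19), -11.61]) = [-32, -11.61, -7, sqrt(3), sqrt(7), E, E, sqrt(15), 3*sqrt(2), sqrt(19), 5, 11.25, 56, 71]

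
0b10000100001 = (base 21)287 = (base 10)1057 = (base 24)1k1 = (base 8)2041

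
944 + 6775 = 7719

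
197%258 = 197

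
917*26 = 23842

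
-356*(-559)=199004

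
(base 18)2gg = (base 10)952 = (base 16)3b8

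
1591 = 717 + 874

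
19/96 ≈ 0.198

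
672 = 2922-2250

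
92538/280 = 330 + 69/140 ≈ 330.49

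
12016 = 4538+7478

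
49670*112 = 5563040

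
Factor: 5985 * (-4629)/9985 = -1 * 3^3 * 7^1 * 19^1 * 1543^1 * 1997^ (-1) = -5540913/1997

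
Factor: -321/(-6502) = 2^(-1)*3^1*107^1*3251^(-1)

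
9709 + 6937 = 16646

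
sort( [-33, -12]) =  [-33, -12]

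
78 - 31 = 47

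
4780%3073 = 1707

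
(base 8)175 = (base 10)125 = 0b1111101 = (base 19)6b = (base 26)4l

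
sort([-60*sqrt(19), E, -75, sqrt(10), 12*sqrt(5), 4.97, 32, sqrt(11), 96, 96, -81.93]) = [-60*sqrt(19), -81.93, -75, E, sqrt(10), sqrt(11), 4.97, 12*sqrt(5), 32, 96, 96]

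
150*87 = 13050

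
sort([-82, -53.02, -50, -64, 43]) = [-82, -64, -53.02, -50, 43]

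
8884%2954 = 22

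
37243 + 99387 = 136630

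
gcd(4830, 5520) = 690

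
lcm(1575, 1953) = 48825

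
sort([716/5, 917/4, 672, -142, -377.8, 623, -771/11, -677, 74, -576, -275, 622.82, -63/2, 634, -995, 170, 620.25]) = [-995, -677, -576, -377.8, -275, -142, -771/11, -63/2, 74, 716/5, 170, 917/4, 620.25, 622.82, 623, 634, 672]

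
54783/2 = 27391+1/2 = 27391.50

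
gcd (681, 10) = 1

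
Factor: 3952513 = 19^1 * 277^1 * 751^1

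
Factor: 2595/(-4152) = -1*2^(-3)*5^1 = -5/8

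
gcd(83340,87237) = 9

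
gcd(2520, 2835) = 315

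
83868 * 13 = 1090284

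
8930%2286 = 2072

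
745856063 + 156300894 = 902156957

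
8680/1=8680=8680.00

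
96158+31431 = 127589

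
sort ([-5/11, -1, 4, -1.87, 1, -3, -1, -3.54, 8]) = [-3.54, -3, -1.87, -1, -1, -5/11, 1, 4, 8]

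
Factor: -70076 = -1*2^2*17519^1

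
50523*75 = 3789225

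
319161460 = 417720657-98559197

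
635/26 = 24 + 11/26 ≈ 24.42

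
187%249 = 187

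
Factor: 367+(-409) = -1*2^1*3^1*7^1 = -42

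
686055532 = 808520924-122465392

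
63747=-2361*(-27)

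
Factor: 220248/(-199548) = -1 * 2^1 * 7^1 * 19^1 * 241^(-1) = -266/241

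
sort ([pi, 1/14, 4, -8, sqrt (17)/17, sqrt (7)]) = [-8, 1/14, sqrt (17)/17, sqrt (7), pi, 4]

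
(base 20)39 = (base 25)2j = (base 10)69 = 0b1000101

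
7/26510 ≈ 0.000264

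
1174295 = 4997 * 235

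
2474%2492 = 2474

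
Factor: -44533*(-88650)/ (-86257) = -1*2^1*3^2*5^2*197^1*44533^1*86257^ (-1) = -3947850450/86257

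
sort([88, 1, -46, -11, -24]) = [-46, -24, -11, 1, 88]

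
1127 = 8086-6959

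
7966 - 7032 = 934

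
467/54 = 8 + 35/54 ≈ 8.65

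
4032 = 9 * 448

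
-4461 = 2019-6480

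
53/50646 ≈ 0.00105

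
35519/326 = 108+311/326 ≈ 108.95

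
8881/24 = 370 + 1/24 ≈ 370.04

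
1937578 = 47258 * 41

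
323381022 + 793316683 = 1116697705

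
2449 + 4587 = 7036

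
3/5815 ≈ 0.000516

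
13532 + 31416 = 44948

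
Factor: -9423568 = -1*2^4*7^1*11^1*7649^1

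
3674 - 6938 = -3264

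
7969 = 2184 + 5785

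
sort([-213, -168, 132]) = [-213, -168, 132]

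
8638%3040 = 2558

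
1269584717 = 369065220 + 900519497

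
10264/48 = 1283/6 ≈ 213.83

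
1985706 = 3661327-1675621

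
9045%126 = 99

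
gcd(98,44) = 2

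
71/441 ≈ 0.161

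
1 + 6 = 7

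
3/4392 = 1/1464 ≈ 0.000683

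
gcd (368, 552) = 184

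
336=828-492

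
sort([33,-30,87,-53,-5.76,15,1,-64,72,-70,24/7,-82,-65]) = [-82,-70,-65,-64,-53,-30,-5.76,1,24/7,15,33,72,87]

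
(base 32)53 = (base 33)4v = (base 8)243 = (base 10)163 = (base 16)a3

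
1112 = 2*556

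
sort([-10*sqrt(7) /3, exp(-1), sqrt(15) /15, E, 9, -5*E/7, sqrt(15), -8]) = [-10*sqrt(7) /3, -8, -5*E/7, sqrt(15) /15, exp(-1), E, sqrt(15), 9]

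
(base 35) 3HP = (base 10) 4295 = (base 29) 533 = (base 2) 1000011000111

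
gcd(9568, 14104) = 8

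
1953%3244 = 1953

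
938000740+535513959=1473514699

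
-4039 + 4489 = 450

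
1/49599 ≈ 0.0000202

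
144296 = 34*4244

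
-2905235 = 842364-3747599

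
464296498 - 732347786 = -268051288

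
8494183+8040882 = 16535065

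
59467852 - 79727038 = -20259186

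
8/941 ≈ 0.00850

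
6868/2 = 3434 = 3434.00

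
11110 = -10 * (-1111) 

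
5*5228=26140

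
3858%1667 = 524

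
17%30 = 17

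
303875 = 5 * 60775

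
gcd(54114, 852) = 6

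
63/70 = 9/10 = 0.90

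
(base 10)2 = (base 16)2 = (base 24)2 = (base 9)2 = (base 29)2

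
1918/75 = 25+43/75 ≈ 25.57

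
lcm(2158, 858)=71214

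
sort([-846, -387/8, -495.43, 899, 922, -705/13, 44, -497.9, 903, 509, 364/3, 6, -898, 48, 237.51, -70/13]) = [-898, -846, -497.9, -495.43, -705/13, -387/8, -70/13, 6, 44, 48, 364/3, 237.51, 509, 899, 903, 922]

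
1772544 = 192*9232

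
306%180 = 126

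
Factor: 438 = 2^1 * 3^1 * 73^1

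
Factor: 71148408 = 2^3 * 3^1 * 1483^1 * 1999^1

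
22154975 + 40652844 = 62807819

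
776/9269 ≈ 0.0837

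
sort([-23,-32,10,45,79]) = [-32,-23,10,45,79]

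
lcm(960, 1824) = 18240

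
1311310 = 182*7205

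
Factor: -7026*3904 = -1*2^7*3^1*61^1*1171^1 = -27429504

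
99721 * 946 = 94336066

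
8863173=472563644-463700471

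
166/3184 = 83/1592 ≈ 0.0521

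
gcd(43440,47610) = 30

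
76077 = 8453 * 9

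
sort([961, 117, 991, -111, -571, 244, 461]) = [-571, -111, 117, 244, 461, 961, 991]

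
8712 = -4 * (-2178) 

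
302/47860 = 151/23930 ≈ 0.00631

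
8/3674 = 4/1837 ≈ 0.00218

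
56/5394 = 28/2697 ≈ 0.0104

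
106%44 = 18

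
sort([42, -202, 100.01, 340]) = [-202, 42, 100.01, 340]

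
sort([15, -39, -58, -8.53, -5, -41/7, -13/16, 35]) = [-58, -39, -8.53, -41/7, -5, -13/16, 15, 35]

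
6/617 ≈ 0.00972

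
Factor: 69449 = 37^1*1877^1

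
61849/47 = 1315 + 44/47 ≈ 1315.94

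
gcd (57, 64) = 1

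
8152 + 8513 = 16665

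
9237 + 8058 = 17295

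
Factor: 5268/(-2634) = -1*2^1 = -2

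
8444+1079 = 9523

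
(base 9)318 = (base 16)104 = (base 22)bi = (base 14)148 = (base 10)260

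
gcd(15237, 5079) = 5079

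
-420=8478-8898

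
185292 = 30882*6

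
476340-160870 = 315470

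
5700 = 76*75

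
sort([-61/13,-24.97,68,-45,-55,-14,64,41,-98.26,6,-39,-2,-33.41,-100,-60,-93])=[-100,-98.26,-93,-60,-55,-45,-39,-33.41,-24.97,-14,-61/13,-2,6,41,64,68]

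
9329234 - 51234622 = -41905388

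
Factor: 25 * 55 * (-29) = -1 * 5^3 * 11^1 * 29^1 = -39875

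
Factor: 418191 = 3^1*139397^1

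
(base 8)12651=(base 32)5d9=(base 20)dh5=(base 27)7ga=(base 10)5545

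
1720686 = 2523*682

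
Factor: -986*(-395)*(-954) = -1*2^2*3^2*5^1*17^1*29^1*53^1*79^1 = -371554380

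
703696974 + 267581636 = 971278610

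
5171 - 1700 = 3471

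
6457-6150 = 307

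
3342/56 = 59+19/28 ≈ 59.68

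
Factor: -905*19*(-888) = 2^3*3^1*5^1*19^1*37^1*181^1 = 15269160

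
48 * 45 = 2160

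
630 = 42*15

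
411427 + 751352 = 1162779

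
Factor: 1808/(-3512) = -1*2^1*113^1*439^(-1) = -226/439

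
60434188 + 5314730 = 65748918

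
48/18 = 8/3 ≈ 2.67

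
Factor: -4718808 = -1*2^3*3^2*65539^1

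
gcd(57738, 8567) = 1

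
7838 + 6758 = 14596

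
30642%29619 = 1023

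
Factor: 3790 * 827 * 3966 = 2^2 * 3^1 * 5^1 * 379^1 * 661^1 * 827^1 = 12430752780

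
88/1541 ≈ 0.0571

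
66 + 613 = 679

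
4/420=1/105 ≈ 0.00952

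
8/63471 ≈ 0.000126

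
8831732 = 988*8939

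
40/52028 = 10/13007 ≈ 0.000769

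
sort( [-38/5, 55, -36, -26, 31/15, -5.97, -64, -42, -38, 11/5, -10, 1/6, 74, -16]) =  [-64, -42, -38, -36, -26, -16, -10, -38/5, -5.97, 1/6, 31/15, 11/5, 55, 74]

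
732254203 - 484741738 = 247512465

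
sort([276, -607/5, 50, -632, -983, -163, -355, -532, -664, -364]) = [-983, -664, -632, -532, -364, -355, -163, -607/5, 50, 276]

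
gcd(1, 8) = 1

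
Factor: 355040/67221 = 2^5*3^(-2)*5^1*11^(-1)*97^(-1)*317^1 = 50720/9603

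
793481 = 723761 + 69720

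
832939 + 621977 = 1454916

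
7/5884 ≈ 0.00119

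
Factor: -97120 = -1*2^5*5^1*607^1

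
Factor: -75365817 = -1*3^1*25121939^1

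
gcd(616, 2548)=28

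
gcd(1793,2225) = 1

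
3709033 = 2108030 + 1601003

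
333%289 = 44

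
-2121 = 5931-8052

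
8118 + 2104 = 10222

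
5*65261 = 326305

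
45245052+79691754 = 124936806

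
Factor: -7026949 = -1*41^1*367^1*467^1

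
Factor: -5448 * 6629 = -1 * 2^3 * 3^1 * 7^1 * 227^1 * 947^1 = -36114792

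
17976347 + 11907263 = 29883610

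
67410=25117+42293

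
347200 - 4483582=-4136382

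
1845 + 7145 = 8990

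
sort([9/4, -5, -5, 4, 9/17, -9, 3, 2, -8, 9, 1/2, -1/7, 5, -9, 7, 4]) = [-9, -9, -8, -5, -5, -1/7, 1/2, 9/17, 2, 9/4, 3, 4, 4, 5, 7, 9]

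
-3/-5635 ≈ 0.000532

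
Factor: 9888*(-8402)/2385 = -1*2^6*3^(-1)*5^(-1)*53^(-1)*103^1*4201^1 = -27692992/795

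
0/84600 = 0 = 0.00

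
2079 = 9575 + -7496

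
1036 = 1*1036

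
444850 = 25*17794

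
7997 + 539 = 8536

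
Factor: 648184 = 2^3*81023^1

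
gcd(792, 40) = 8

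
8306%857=593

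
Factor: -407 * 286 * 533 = -1 * 2^1 * 11^2 * 13^2 * 37^1 * 41^1 = -62042266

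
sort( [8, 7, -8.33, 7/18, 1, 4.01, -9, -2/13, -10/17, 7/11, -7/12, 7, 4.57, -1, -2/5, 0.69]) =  [-9, -8.33, -1, -10/17, -7/12, -2/5, -2/13, 7/18, 7/11, 0.69, 1, 4.01, 4.57, 7, 7, 8]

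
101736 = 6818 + 94918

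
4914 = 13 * 378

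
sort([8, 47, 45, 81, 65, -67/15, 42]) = [-67/15, 8, 42, 45, 47, 65, 81]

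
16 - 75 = -59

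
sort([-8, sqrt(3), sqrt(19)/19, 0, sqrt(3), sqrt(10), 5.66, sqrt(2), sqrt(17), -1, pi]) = [-8, -1, 0, sqrt(19)/19, sqrt(2), sqrt(3), sqrt(3), pi, sqrt(10), sqrt(17), 5.66]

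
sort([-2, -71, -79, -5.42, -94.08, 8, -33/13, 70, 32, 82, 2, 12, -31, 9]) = [-94.08, -79, -71, -31, -5.42, -33/13, -2, 2, 8, 9, 12, 32, 70, 82]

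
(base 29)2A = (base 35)1X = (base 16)44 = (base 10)68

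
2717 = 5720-3003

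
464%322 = 142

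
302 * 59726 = 18037252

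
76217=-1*(-76217)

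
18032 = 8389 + 9643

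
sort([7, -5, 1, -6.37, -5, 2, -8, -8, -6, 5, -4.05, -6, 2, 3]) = [-8, -8, -6.37, -6, -6, -5, -5, -4.05, 1, 2, 2, 3, 5, 7]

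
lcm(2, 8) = 8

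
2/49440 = 1/24720 ≈ 0.0000405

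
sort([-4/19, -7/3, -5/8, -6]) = [-6, -7/3, -5/8, -4/19]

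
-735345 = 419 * (-1755)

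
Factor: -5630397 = -1 * 3^1 * 281^1 * 6679^1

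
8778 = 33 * 266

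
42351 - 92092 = -49741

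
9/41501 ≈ 0.000217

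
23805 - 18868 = 4937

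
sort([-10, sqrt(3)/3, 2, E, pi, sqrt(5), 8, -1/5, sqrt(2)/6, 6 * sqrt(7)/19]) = [-10, -1/5, sqrt(2)/6, sqrt(3)/3, 6 * sqrt(7)/19, 2, sqrt(5), E, pi, 8]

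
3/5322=1/1774≈0.000564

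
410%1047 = 410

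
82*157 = 12874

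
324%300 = 24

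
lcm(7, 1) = 7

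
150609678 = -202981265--353590943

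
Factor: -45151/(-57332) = 2^(-2)*11^(-1)*163^1*277^1*1303^(-1)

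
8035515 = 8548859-513344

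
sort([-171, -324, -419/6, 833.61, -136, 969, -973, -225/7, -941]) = [-973, -941, -324, -171, -136, -419/6, -225/7, 833.61, 969]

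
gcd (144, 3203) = 1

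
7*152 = 1064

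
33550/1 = 33550 = 33550.00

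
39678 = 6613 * 6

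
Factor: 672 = 2^5*3^1*7^1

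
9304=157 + 9147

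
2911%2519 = 392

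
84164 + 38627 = 122791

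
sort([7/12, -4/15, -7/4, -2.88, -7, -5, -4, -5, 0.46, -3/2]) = [-7, -5, -5, -4, -2.88, -7/4, -3/2, -4/15, 0.46, 7/12]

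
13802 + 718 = 14520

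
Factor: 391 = 17^1*23^1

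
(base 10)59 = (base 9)65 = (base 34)1p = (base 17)38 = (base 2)111011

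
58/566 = 29/283 ≈ 0.102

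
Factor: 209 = 11^1*19^1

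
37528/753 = 49 + 631/753 ≈ 49.84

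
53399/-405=-131 - 344/405 ≈ -131.85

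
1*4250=4250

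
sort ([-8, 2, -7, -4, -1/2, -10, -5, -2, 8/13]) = [-10, -8, -7, -5, -4, -2, -1/2, 8/13, 2]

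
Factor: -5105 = -1*5^1*1021^1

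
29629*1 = 29629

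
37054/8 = 18527/4 = 4631.75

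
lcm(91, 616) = 8008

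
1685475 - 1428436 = 257039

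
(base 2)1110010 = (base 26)4a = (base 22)54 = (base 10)114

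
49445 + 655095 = 704540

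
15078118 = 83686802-68608684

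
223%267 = 223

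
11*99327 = 1092597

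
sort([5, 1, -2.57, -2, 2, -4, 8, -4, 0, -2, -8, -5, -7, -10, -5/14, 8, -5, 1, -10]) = [-10, -10, -8, -7, -5, -5, -4, -4, -2.57, -2, -2, -5/14, 0, 1, 1, 2, 5, 8, 8]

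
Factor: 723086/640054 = 7^1 * 13^1 * 29^1 * 137^1 * 320027^ (-1) = 361543/320027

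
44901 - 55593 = -10692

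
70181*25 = 1754525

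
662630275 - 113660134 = 548970141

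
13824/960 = 72/5 = 14.40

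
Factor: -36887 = -1*36887^1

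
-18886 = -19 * 994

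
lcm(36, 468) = 468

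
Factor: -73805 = -1*5^1*29^1*509^1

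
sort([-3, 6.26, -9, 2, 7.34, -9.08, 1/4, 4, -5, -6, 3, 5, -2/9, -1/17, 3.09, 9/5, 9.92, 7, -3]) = [-9.08, -9, -6, -5, -3, -3, -2/9, -1/17, 1/4, 9/5, 2, 3, 3.09, 4, 5, 6.26, 7, 7.34, 9.92]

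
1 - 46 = -45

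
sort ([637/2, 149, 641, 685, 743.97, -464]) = [-464, 149, 637/2, 641, 685, 743.97]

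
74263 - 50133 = 24130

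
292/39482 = 146/19741 ≈ 0.00740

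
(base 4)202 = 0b100010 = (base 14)26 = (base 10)34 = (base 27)17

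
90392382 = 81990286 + 8402096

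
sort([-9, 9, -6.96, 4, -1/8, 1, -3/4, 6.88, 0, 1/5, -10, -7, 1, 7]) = [-10, -9, -7, -6.96, -3/4, -1/8, 0, 1/5, 1, 1, 4, 6.88, 7, 9]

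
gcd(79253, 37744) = 1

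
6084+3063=9147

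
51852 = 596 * 87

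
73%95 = 73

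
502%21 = 19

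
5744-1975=3769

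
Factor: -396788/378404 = -1*7^1*13^(-1)*19^(-1)*37^1 = -259/247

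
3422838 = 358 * 9561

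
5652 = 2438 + 3214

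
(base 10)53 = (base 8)65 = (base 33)1k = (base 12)45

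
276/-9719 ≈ -0.0284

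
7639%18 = 7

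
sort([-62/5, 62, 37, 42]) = [-62/5, 37, 42, 62]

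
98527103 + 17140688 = 115667791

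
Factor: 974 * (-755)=-1 * 2^1 * 5^1 * 151^1 * 487^1=-735370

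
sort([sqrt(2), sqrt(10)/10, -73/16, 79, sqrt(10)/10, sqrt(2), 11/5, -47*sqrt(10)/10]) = [-47*sqrt(10)/10, -73/16, sqrt(10)/10, sqrt(10)/10, sqrt(2), sqrt(2), 11/5, 79]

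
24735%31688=24735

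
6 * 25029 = 150174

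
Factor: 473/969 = 3^(-1)*11^1*17^(-1)*19^(-1)*43^1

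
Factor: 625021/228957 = 3^(-1)*167^(-1)*457^(-1)*617^1*1013^1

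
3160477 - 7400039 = -4239562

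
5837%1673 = 818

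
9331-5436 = 3895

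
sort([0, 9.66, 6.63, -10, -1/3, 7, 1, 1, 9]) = [-10, -1/3, 0, 1, 1, 6.63, 7, 9, 9.66]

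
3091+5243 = 8334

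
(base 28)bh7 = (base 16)2393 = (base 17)1e8c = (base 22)ihl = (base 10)9107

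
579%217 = 145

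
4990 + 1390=6380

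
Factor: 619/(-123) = -1*3^(-1)*41^(-1)*619^1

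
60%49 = 11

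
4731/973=4 + 839/973 ≈ 4.86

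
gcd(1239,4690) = 7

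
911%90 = 11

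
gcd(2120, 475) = 5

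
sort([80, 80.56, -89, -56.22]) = [-89, -56.22, 80, 80.56]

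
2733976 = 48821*56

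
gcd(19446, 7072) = 2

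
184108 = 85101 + 99007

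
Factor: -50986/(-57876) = 2^(-1)*3^(-1)*7^(-1)*37^1 = 37/42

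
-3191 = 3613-6804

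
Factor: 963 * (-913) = -1 * 3^2 * 11^1 * 83^1 * 107^1 = -879219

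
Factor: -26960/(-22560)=2^(-1)*3^(-1)*47^(-1)*337^1=337/282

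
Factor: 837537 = 3^1*279179^1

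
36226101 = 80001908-43775807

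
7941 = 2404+5537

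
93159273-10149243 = 83010030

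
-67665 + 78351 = 10686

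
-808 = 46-854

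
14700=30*490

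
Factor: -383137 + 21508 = -1 * 3^2 * 23^1 * 1747^1 = -361629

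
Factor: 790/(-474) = -1*3^(-1)*5^1 = -5/3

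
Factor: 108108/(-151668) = -1*3^1*7^1*13^1*383^(-1) = -273/383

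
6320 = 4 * 1580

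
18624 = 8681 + 9943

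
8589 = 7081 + 1508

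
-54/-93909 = 18/31303 ≈ 0.000575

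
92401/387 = 238 + 295/387 ≈ 238.76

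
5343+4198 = 9541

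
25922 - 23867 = 2055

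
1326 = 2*663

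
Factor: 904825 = 5^2*17^1*2129^1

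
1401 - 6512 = -5111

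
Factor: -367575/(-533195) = 3^1 * 5^1 * 29^1 * 631^(-1) = 435/631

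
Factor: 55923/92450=2^(-1)*3^1*5^(-2)*7^1*43^(-2)*2663^1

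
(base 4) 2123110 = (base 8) 23324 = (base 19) 18a3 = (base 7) 40660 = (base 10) 9940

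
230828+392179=623007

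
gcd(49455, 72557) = 1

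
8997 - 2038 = 6959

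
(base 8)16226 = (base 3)101001001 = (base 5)213233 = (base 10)7318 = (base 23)dj4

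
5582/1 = 5582 = 5582.00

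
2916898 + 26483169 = 29400067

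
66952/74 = 904 + 28/37≈904.76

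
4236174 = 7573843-3337669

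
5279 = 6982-1703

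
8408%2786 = 50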